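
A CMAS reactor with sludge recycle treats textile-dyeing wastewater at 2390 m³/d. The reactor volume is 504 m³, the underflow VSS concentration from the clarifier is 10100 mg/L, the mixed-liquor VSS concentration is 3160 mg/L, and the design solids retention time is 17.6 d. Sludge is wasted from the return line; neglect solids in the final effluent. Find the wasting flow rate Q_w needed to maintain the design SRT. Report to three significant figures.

Wasting from the return line (neglecting effluent solids): Q_w = V·X / (θ_c·X_r) = 504.0 × 3160 / (17.6 × 10100) = 8.959 m³/d.

Q_w ≈ 8.96 m³/d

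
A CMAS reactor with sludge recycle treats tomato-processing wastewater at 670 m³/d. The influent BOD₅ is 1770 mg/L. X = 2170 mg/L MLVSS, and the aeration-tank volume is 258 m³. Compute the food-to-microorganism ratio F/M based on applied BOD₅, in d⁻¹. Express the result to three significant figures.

F/M = Q·S₀ / (V·X) = 670 × 1770 / (258.0 × 2170) = 2.118 g BOD₅·(g VSS·d)⁻¹.

F/M ≈ 2.12 d⁻¹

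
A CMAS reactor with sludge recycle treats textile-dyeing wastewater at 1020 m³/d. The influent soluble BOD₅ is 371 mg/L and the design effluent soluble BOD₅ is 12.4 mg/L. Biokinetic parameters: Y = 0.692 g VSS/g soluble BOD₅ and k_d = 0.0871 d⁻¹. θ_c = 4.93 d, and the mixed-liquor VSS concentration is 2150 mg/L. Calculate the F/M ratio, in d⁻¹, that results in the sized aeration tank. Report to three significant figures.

Steady-state biomass mass balance: V·X·(1 + k_d·θ_c) = Y·Q·(S₀ − S)·θ_c, so V = 0.692 × 1020 × (371 − 12.4) × 4.93 / [2150 × (1 + 0.0871 × 4.93)] = 1.25×10^6 / 3073 = 406.0 m³.
F/M = applied load / biomass = Q·S₀/(V·X) = 1020 × 371 / (406.0 × 2150) = 0.4335 d⁻¹.

F/M ≈ 0.433 d⁻¹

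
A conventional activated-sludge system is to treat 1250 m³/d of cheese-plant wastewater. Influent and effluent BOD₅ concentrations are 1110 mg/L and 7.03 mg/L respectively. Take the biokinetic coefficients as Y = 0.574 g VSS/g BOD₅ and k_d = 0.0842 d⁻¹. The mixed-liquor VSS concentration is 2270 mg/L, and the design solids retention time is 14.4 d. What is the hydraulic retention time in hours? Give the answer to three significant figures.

From the SRT design equation V = Y Q (S₀−S) θ_c / [X (1 + k_d θ_c)] = 0.574 × 1250 × (1110 − 7.03) × 14.4 / [2270 × (1 + 0.0842 × 14.4)] = 1.14×10^7 / 5022 = 2269 m³.
HRT = V/Q = 2269 m³ / 1250 m³·d⁻¹ = 1.815 d × 24 = 43.57 h.

τ ≈ 43.6 h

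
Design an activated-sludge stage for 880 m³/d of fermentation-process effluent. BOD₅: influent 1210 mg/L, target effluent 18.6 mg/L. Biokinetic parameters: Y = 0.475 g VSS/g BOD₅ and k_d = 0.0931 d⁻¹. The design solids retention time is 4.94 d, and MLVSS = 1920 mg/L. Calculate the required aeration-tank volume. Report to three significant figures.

Rearranging the biomass balance for a CMAS with decay, V = Y·Q·ΔS·θ_c / [X·(1+k_d θ_c)] = 0.475 × 880 × (1210 − 18.6) × 4.94 / [1920 × (1 + 0.0931 × 4.94)] = 2.46×10^6 / 2803 = 877.7 m³.

V ≈ 878 m³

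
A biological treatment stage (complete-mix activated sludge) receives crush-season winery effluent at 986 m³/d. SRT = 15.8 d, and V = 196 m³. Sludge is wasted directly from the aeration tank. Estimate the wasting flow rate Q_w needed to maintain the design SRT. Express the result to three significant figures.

With mixed-liquor wasting, θ_c = V/Q_w, so Q_w = V/θ_c = 196.0/15.8 = 12.41 m³/d.

Q_w ≈ 12.4 m³/d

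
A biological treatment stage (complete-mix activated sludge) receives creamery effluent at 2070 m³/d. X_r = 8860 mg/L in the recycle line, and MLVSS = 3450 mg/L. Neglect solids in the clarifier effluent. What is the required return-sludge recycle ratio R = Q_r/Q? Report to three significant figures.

R = Q_r/Q = X/(X_r − X) = 3450 / (8860 − 3450) = 0.6377.

R ≈ 0.638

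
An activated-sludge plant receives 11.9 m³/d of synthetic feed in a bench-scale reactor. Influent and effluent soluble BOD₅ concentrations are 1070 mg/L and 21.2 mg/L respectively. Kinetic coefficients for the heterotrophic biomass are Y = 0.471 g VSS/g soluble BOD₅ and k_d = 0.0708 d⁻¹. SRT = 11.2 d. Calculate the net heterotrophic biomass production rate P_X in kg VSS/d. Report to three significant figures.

P_X ≈ 3.28 kg VSS/d

Correct the yield for decay: Y_obs = Y/(1 + k_d θ_c) = 0.471 / (1 + 0.0708 × 11.2) = 0.471 / 1.793 = 0.2627.
ΔS = 1070 − 21.2 = 1049 mg/L, so the substrate removal rate is 11.9 × 1049/1000 = 12.48 kg soluble BOD₅/d.
Net biomass production P_X = Y_obs × Q·(S₀ − S) = 0.2627 × 12.48 = 3.279 kg VSS/d.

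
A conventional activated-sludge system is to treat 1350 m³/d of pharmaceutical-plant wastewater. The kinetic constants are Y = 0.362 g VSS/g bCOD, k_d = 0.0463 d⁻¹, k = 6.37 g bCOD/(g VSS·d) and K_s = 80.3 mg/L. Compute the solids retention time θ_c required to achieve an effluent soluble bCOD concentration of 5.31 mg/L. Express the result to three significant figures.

Specific growth rate at S = 5.31 mg/L: μ = YkS/(K_s+S) = 0.362·6.37·5.31/(80.3+5.31) = 0.1430 d⁻¹.
1/θ_c = 0.1430 − 0.0463 = 0.09673 d⁻¹, so θ_c = 10.34 d.

θ_c ≈ 10.3 d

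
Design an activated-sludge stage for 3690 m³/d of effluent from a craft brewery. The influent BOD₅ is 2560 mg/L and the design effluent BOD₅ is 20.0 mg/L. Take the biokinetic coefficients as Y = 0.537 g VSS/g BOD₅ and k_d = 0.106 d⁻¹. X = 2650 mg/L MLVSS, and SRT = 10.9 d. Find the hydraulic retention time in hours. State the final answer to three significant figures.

τ ≈ 62.5 h

From the SRT design equation V = Y Q (S₀−S) θ_c / [X (1 + k_d θ_c)] = 0.537 × 3690 × (2560 − 20.0) × 10.9 / [2650 × (1 + 0.106 × 10.9)] = 5.49×10^7 / 5712 = 9605 m³.
HRT = V/Q = 9605 m³ / 3690 m³·d⁻¹ = 2.603 d × 24 = 62.47 h.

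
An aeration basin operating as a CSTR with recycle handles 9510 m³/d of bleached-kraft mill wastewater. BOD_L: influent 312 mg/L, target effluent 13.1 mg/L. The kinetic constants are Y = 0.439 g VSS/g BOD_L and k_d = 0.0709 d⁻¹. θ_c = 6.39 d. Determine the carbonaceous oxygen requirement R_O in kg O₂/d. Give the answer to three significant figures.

R_O ≈ 1620 kg O₂/d

The observed yield is Y_obs = Y/(1 + k_d·θ_c) = 0.439 / (1 + 0.0709 × 6.39) = 0.439 / 1.453 = 0.3021 g VSS per g BOD_L removed.
ΔS = 312 − 13.1 = 298.9 mg/L, so the substrate removal rate is 9510 × 298.9/1000 = 2843 kg BOD_L/d.
Biomass synthesised: P_X = Y_obs × 2843 = 858.8 kg VSS/d.
R_O = Q·(S₀ − S) − 1.42·P_X = 2843 − 1.42 × 858.8 = 1623 kg O₂/d.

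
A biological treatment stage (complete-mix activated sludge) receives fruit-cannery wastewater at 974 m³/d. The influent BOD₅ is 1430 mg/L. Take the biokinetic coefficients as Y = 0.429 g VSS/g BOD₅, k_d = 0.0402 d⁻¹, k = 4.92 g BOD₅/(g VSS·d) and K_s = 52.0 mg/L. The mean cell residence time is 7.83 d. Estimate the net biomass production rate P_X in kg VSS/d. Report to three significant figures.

From the Monod/SRT balance for a CMAS, S = K_s·(1+k_d θ_c)/[θ_c·(Y k − k_d) − 1] = 52.0 × (1 + 0.0402 × 7.83) / [7.83 × (0.429 × 4.92 − 0.0402) − 1] = 68.37 / 15.21 = 4.494 mg/L.
Correct the yield for decay: Y_obs = Y/(1 + k_d θ_c) = 0.429 / (1 + 0.0402 × 7.83) = 0.429 / 1.315 = 0.3263.
Q·(S₀ − S) = 974 × (1430 − 4.49) × 10⁻³ = 1388 kg/d removed.
Net biomass production P_X = Y_obs × Q·(S₀ − S) = 0.3263 × 1388 = 453.0 kg VSS/d.

P_X ≈ 453 kg VSS/d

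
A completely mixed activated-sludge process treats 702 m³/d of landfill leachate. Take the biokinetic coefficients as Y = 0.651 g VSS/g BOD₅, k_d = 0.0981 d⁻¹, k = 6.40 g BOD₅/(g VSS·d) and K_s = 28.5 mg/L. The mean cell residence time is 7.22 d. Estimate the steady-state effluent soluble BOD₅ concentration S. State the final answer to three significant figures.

S ≈ 1.72 mg/L

For a completely mixed reactor with recycle the Lawrence–McCarty relation gives S = K_s·(1 + k_d·θ_c) / [θ_c·(Y·k − k_d) − 1] = 28.5 × (1 + 0.0981 × 7.22) / [7.22 × (0.651 × 6.40 − 0.0981) − 1] = 48.69 / 28.37 = 1.716 mg/L.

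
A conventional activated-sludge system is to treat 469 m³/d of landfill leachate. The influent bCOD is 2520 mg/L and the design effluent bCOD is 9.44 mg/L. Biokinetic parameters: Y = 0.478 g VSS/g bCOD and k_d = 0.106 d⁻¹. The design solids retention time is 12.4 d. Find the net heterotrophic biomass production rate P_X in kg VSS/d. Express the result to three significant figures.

P_X ≈ 243 kg VSS/d

Correct the yield for decay: Y_obs = Y/(1 + k_d θ_c) = 0.478 / (1 + 0.106 × 12.4) = 0.478 / 2.314 = 0.2065.
Substrate removed = Q·(S₀ − S) = 469 m³/d × (2520 − 9.44) g/m³ = 1.18×10^6 g/d = 1177 kg/d.
P_X = Y_obs · Q(S₀ − S) = 0.2065 × 1177 = 243.2 kg VSS/d.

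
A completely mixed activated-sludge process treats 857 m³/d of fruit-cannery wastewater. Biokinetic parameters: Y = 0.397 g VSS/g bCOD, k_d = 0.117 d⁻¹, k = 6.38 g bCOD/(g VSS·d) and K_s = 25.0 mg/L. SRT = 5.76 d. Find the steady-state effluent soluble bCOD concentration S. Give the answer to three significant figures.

Effluent substrate depends only on kinetics and SRT: S = K_s(1 + k_d θ_c) / [θ_c(Yk − k_d) − 1] = 25.0 × (1 + 0.117 × 5.76) / [5.76 × (0.397 × 6.38 − 0.117) − 1] = 41.85 / 12.92 = 3.240 mg/L.

S ≈ 3.24 mg/L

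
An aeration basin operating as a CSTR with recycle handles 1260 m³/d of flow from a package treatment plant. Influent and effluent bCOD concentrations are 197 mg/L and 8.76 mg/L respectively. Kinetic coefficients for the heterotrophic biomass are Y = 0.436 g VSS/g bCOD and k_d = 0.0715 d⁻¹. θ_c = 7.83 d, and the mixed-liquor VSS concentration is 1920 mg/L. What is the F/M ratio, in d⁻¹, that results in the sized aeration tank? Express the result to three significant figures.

F/M ≈ 0.478 d⁻¹

From the SRT design equation V = Y Q (S₀−S) θ_c / [X (1 + k_d θ_c)] = 0.436 × 1260 × (197 − 8.76) × 7.83 / [1920 × (1 + 0.0715 × 7.83)] = 8.1×10^5 / 2995 = 270.4 m³.
Food-to-microorganism ratio F/M = Q S₀ / (V X) = 1260 × 197 / (270.4 × 1920) = 0.4782 d⁻¹.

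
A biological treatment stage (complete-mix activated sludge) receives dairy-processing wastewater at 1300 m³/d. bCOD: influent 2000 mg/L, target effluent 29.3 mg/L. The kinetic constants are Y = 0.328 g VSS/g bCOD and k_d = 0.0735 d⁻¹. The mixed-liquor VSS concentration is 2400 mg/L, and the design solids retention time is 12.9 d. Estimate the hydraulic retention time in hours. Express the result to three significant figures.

τ ≈ 42.8 h

From the SRT design equation V = Y Q (S₀−S) θ_c / [X (1 + k_d θ_c)] = 0.328 × 1300 × (2000 − 29.3) × 12.9 / [2400 × (1 + 0.0735 × 12.9)] = 1.08×10^7 / 4676 = 2318 m³.
τ = V/Q = 2318/1300 = 1.783 d, or 42.80 h.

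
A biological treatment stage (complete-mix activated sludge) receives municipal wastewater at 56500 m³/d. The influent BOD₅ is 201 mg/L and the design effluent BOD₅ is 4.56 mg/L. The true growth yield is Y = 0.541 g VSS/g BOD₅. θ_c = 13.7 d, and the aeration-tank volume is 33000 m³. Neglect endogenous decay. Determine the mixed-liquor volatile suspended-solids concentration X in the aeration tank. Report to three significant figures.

X = Y·Q·ΔS·θ_c / V = 0.541 × 56500 × (201 − 4.56) × 13.7 / 33000 = 2493 mg/L.

X ≈ 2490 mg/L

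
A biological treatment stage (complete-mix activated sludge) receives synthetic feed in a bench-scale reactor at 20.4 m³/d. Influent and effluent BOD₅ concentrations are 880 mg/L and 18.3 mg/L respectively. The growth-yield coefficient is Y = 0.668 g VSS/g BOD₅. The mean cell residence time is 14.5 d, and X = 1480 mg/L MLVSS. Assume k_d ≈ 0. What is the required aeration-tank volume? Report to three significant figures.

V ≈ 115 m³

V·X = Y·Q·ΔS·θ_c gives V = 0.668 × 20.4 × (880 − 18.3) × 14.5 / 1480 = 115.0 m³.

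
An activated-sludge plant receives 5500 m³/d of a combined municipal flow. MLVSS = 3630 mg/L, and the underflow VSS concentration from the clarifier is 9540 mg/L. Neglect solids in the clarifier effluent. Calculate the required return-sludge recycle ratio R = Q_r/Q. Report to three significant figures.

Solids balance on the clarifier gives (1+R)X = R·X_r, so R = X/(X_r − X) = 3630 / (9540 − 3630) = 0.6142.

R ≈ 0.614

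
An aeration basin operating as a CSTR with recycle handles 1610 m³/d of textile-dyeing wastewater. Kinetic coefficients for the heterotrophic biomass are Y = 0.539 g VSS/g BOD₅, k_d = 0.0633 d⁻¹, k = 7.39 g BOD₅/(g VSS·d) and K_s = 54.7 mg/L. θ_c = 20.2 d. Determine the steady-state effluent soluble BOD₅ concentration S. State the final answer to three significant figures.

Effluent substrate depends only on kinetics and SRT: S = K_s(1 + k_d θ_c) / [θ_c(Yk − k_d) − 1] = 54.7 × (1 + 0.0633 × 20.2) / [20.2 × (0.539 × 7.39 − 0.0633) − 1] = 124.6 / 78.18 = 1.594 mg/L.

S ≈ 1.59 mg/L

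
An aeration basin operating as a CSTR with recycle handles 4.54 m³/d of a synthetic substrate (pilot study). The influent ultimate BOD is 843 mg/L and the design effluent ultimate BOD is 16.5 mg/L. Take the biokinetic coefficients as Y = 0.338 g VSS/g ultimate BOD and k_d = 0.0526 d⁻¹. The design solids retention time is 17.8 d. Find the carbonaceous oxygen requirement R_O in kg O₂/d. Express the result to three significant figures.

Correct the yield for decay: Y_obs = Y/(1 + k_d θ_c) = 0.338 / (1 + 0.0526 × 17.8) = 0.338 / 1.936 = 0.1746.
Mass of ultimate BOD removed per day: Q(S₀ − S) = 4.54 × 826.5 g/m³ = 3.752 kg/d.
P_X = Y_obs·Q·(S₀ − S) = 0.1746 × 3.752 = 0.6550 kg VSS/d.
Carbonaceous O₂ demand = substrate oxidised − cell-mass equivalent = 3.752 − 1.42 × 0.6550 = 2.822 kg O₂/d.

R_O ≈ 2.82 kg O₂/d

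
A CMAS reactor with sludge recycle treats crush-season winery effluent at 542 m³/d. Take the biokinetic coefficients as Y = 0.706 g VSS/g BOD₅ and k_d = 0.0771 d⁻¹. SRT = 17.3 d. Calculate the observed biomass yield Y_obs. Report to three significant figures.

Y_obs ≈ 0.303 g VSS/g BOD₅

Correct the yield for decay: Y_obs = Y/(1 + k_d θ_c) = 0.706 / (1 + 0.0771 × 17.3) = 0.706 / 2.334 = 0.3025.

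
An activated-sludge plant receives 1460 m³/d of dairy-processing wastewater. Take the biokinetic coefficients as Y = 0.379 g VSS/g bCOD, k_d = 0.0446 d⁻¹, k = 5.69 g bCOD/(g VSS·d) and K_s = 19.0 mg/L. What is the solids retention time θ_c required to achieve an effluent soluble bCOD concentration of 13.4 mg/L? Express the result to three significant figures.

From 1/θ_c = Y·k·S/(K_s + S) − k_d: Y·k·S/(K_s+S) = 0.379 × 5.69 × 13.4 / (19.0 + 13.4) = 0.8919 d⁻¹.
1/θ_c = 0.8919 − 0.0446 = 0.8473 d⁻¹, so θ_c = 1.180 d.

θ_c ≈ 1.18 d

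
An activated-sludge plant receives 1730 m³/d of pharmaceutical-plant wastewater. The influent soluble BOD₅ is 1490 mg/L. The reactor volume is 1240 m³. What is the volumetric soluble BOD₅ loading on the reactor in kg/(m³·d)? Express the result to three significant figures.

L_v = Q S₀ / V = 1730 × 1490 × 10⁻³ / 1240 = 2.079 kg/(m³·d).

L_v ≈ 2.08 kg soluble BOD₅/(m³·d)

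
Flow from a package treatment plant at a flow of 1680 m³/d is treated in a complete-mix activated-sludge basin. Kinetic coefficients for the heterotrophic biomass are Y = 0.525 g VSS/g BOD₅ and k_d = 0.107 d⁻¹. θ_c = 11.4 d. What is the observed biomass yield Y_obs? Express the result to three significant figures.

Y_obs ≈ 0.237 g VSS/g BOD₅

Y_obs = Y / (1 + k_d θ_c) = 0.525 / (1 + 0.107 × 11.4) = 0.525 / 2.220 = 0.2365.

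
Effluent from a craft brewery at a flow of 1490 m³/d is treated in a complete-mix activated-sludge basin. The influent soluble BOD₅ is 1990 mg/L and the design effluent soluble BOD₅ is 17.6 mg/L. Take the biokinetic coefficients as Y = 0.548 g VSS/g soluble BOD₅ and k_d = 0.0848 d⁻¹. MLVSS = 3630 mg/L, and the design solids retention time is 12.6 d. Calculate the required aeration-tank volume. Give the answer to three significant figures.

From the SRT design equation V = Y Q (S₀−S) θ_c / [X (1 + k_d θ_c)] = 0.548 × 1490 × (1990 − 17.6) × 12.6 / [3630 × (1 + 0.0848 × 12.6)] = 2.03×10^7 / 7509 = 2703 m³.

V ≈ 2700 m³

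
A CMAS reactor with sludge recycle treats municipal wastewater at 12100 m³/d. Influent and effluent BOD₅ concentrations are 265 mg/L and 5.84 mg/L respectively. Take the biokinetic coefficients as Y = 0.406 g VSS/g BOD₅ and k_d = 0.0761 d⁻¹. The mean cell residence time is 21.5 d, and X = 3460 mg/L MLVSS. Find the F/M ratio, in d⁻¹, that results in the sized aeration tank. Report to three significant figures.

Steady-state biomass mass balance: V·X·(1 + k_d·θ_c) = Y·Q·(S₀ − S)·θ_c, so V = 0.406 × 12100 × (265 − 5.84) × 21.5 / [3460 × (1 + 0.0761 × 21.5)] = 2.74×10^7 / 9121 = 3001 m³.
Food-to-microorganism ratio F/M = Q S₀ / (V X) = 12100 × 265 / (3001 × 3460) = 0.3088 d⁻¹.

F/M ≈ 0.309 d⁻¹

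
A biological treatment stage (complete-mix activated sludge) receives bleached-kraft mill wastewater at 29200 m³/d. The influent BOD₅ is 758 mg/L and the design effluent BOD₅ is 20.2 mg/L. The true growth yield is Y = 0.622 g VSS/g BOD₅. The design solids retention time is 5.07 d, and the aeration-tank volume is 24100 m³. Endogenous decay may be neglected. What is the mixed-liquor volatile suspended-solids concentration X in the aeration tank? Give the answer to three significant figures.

X ≈ 2820 mg/L

From V·X = Y·Q·(S₀ − S)·θ_c (decay neglected): X = 0.622 × 29200 × (758 − 20.2) × 5.07 / 24100 = 2819 mg/L.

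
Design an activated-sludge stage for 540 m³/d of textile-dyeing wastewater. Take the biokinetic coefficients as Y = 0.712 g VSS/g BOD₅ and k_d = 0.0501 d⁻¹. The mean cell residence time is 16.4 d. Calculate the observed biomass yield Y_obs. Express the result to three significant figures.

Y_obs ≈ 0.391 g VSS/g BOD₅

Correct the yield for decay: Y_obs = Y/(1 + k_d θ_c) = 0.712 / (1 + 0.0501 × 16.4) = 0.712 / 1.822 = 0.3909.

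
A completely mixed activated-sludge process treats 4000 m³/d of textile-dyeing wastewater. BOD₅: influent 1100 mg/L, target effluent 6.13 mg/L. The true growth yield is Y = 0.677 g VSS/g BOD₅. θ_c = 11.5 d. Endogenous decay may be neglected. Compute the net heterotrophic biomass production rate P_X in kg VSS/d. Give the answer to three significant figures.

No decay correction is needed, so Y_obs = Y = 0.677.
Q·(S₀ − S) = 4000 × (1100 − 6.13) × 10⁻³ = 4375 kg/d removed.
Net biomass production P_X = Y_obs × Q·(S₀ − S) = 0.6770 × 4375 = 2962 kg VSS/d.

P_X ≈ 2960 kg VSS/d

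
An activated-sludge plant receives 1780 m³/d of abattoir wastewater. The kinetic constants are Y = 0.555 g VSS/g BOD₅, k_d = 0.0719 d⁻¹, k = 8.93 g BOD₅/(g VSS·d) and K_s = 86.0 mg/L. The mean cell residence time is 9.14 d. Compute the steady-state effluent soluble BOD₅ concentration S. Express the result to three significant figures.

Effluent substrate depends only on kinetics and SRT: S = K_s(1 + k_d θ_c) / [θ_c(Yk − k_d) − 1] = 86.0 × (1 + 0.0719 × 9.14) / [9.14 × (0.555 × 8.93 − 0.0719) − 1] = 142.5 / 43.64 = 3.266 mg/L.

S ≈ 3.27 mg/L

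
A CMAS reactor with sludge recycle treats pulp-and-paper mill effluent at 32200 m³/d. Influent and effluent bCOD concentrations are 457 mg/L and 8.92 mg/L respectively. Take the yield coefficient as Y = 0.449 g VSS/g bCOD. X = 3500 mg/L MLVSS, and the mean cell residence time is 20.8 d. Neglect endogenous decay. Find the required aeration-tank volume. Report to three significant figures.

V ≈ 38500 m³

With k_d = 0 the design equation reduces to V = Y Q (S₀−S) θ_c / X = 0.449 × 32200 × (457 − 8.92) × 20.8 / 3500 = 38499 m³.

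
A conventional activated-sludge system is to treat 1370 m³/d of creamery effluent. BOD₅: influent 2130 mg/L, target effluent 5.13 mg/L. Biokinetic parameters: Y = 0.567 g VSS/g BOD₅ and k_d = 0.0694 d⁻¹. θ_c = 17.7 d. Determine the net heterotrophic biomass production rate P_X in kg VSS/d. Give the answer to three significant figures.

P_X ≈ 741 kg VSS/d

Observed yield with endogenous decay: Y_obs = Y / (1 + k_d·θ_c) = 0.567 / (1 + 0.0694 × 17.7) = 0.567 / 2.228 = 0.2544 g VSS/g BOD₅.
Substrate removed = Q·(S₀ − S) = 1370 m³/d × (2130 − 5.13) g/m³ = 2.91×10^6 g/d = 2911 kg/d.
So the net sludge growth is P_X = 0.2544 × 2911 = 740.7 kg VSS/d.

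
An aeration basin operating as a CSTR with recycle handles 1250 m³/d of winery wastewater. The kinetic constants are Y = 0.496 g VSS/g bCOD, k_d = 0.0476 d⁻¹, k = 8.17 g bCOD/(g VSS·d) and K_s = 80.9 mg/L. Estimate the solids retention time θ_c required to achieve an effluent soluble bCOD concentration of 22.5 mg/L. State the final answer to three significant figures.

At the target effluent, Y k S/(K_s+S) = 0.496×8.17×22.5/103.4 = 0.8818 d⁻¹.
1/θ_c = 0.8818 − 0.0476 = 0.8342 d⁻¹, so θ_c = 1.199 d.

θ_c ≈ 1.20 d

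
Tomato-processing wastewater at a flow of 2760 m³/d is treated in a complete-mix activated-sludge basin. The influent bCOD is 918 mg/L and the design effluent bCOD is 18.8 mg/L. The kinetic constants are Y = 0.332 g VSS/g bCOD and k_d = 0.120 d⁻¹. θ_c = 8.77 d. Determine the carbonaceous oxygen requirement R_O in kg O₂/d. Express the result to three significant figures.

The observed yield is Y_obs = Y/(1 + k_d·θ_c) = 0.332 / (1 + 0.120 × 8.77) = 0.332 / 2.052 = 0.1618 g VSS per g bCOD removed.
Mass of bCOD removed per day: Q(S₀ − S) = 2760 × 899.2 g/m³ = 2482 kg/d.
Biomass synthesised: P_X = Y_obs × 2482 = 401.5 kg VSS/d.
R_O = Q·(S₀ − S) − 1.42·P_X = 2482 − 1.42 × 401.5 = 1912 kg O₂/d.

R_O ≈ 1910 kg O₂/d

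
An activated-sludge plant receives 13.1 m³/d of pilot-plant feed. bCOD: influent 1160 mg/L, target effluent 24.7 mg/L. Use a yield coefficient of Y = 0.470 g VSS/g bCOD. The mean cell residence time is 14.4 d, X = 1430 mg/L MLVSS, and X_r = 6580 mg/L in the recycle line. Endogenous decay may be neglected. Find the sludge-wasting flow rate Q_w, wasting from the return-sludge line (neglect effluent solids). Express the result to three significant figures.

Q_w ≈ 1.06 m³/d

With k_d = 0 the design equation reduces to V = Y Q (S₀−S) θ_c / X = 0.470 × 13.1 × (1160 − 24.7) × 14.4 / 1430 = 70.39 m³.
Wasting from the return line (neglecting effluent solids): Q_w = V·X / (θ_c·X_r) = 70.39 × 1430 / (14.4 × 6580) = 1.062 m³/d.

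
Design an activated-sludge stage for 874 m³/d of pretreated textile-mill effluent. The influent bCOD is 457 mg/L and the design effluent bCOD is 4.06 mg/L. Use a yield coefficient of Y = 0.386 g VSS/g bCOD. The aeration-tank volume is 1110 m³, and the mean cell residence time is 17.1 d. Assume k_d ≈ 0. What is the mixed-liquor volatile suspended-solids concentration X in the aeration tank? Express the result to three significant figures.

Without decay, X = Y Q (S₀−S) θ_c / V = 0.386 × 874 × (457 − 4.06) × 17.1 / 1110 = 2354 mg/L.

X ≈ 2350 mg/L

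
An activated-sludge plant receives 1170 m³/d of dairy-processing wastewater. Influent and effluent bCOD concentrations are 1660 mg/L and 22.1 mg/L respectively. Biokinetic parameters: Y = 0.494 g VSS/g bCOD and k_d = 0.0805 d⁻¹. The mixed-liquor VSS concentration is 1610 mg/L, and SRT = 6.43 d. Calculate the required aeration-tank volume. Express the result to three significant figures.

V ≈ 2490 m³

From the SRT design equation V = Y Q (S₀−S) θ_c / [X (1 + k_d θ_c)] = 0.494 × 1170 × (1660 − 22.1) × 6.43 / [1610 × (1 + 0.0805 × 6.43)] = 6.09×10^6 / 2443 = 2491 m³.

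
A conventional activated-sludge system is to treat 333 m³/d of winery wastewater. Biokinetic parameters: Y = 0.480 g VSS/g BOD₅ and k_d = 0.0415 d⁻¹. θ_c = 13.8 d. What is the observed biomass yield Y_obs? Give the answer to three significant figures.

Y_obs ≈ 0.305 g VSS/g BOD₅

The observed yield is Y_obs = Y/(1 + k_d·θ_c) = 0.480 / (1 + 0.0415 × 13.8) = 0.480 / 1.573 = 0.3052 g VSS per g BOD₅ removed.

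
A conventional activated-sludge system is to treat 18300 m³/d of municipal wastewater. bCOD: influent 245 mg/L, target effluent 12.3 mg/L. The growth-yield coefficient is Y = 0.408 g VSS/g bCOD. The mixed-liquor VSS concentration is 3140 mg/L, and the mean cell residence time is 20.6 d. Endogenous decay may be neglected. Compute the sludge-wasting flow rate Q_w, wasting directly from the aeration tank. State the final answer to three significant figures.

Q_w ≈ 553 m³/d

With k_d = 0 the design equation reduces to V = Y Q (S₀−S) θ_c / X = 0.408 × 18300 × (245 − 12.3) × 20.6 / 3140 = 11398 m³.
With mixed-liquor wasting, θ_c = V/Q_w, so Q_w = V/θ_c = 11398/20.6 = 553.3 m³/d.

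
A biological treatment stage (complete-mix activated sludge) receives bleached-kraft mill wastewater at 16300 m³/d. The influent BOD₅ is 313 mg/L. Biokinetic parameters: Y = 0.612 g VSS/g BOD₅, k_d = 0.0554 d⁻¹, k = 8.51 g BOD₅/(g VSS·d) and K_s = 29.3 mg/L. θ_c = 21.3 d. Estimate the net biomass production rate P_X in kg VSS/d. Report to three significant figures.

P_X ≈ 1430 kg VSS/d

Effluent substrate depends only on kinetics and SRT: S = K_s(1 + k_d θ_c) / [θ_c(Yk − k_d) − 1] = 29.3 × (1 + 0.0554 × 21.3) / [21.3 × (0.612 × 8.51 − 0.0554) − 1] = 63.87 / 108.8 = 0.5873 mg/L.
Y_obs = Y / (1 + k_d θ_c) = 0.612 / (1 + 0.0554 × 21.3) = 0.612 / 2.180 = 0.2807.
Q·(S₀ − S) = 16300 × (313 − 0.587) × 10⁻³ = 5092 kg/d removed.
P_X = Y_obs · Q(S₀ − S) = 0.2807 × 5092 = 1430 kg VSS/d.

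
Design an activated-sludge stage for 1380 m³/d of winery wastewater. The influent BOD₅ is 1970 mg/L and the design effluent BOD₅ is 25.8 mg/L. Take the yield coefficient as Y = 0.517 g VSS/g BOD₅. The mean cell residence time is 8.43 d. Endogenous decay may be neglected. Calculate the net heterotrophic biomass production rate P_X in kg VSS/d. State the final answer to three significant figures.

With endogenous decay neglected, the observed yield equals the true yield: Y_obs = Y = 0.517 g VSS/g BOD₅.
Q·(S₀ − S) = 1380 × (1970 − 25.8) × 10⁻³ = 2683 kg/d removed.
P_X = Y_obs · Q(S₀ − S) = 0.5170 × 2683 = 1387 kg VSS/d.

P_X ≈ 1390 kg VSS/d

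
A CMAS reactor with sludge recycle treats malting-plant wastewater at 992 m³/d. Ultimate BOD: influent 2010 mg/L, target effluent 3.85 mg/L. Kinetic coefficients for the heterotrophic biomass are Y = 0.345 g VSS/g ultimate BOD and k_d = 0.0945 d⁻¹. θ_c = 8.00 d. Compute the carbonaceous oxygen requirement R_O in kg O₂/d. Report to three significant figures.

Y_obs = Y / (1 + k_d θ_c) = 0.345 / (1 + 0.0945 × 8.00) = 0.345 / 1.756 = 0.1965.
Mass of ultimate BOD removed per day: Q(S₀ − S) = 992 × 2006 g/m³ = 1990 kg/d.
Net sludge production P_X = 0.1965 × 1990 = 391.0 kg VSS/d.
R_O = Q·ΔS − 1.42 P_X = 1990 − 555.2 = 1435 kg O₂/d.

R_O ≈ 1430 kg O₂/d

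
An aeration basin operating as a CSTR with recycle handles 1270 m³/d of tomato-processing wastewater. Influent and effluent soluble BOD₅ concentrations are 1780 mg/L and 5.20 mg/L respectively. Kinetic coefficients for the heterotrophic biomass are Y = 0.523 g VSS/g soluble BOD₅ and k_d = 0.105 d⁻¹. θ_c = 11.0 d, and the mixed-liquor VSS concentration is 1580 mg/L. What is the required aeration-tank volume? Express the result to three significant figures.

V ≈ 3810 m³

Steady-state biomass mass balance: V·X·(1 + k_d·θ_c) = Y·Q·(S₀ − S)·θ_c, so V = 0.523 × 1270 × (1780 − 5.20) × 11.0 / [1580 × (1 + 0.105 × 11.0)] = 1.3×10^7 / 3405 = 3808 m³.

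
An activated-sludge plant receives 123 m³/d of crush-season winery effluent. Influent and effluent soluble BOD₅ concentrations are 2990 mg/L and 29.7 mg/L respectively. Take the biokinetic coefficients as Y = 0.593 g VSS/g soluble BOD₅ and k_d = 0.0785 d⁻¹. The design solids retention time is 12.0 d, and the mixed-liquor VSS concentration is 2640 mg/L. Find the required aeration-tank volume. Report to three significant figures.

V ≈ 505 m³

Rearranging the biomass balance for a CMAS with decay, V = Y·Q·ΔS·θ_c / [X·(1+k_d θ_c)] = 0.593 × 123 × (2990 − 29.7) × 12.0 / [2640 × (1 + 0.0785 × 12.0)] = 2.59×10^6 / 5127 = 505.4 m³.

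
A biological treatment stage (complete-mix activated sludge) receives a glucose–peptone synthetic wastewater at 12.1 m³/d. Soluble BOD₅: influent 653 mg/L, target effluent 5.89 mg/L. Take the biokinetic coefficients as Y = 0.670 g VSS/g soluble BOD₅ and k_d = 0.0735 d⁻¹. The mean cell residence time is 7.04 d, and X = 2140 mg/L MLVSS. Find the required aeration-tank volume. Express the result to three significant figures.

V ≈ 11.4 m³

Rearranging the biomass balance for a CMAS with decay, V = Y·Q·ΔS·θ_c / [X·(1+k_d θ_c)] = 0.670 × 12.1 × (653 − 5.89) × 7.04 / [2140 × (1 + 0.0735 × 7.04)] = 3.69×10^4 / 3247 = 11.37 m³.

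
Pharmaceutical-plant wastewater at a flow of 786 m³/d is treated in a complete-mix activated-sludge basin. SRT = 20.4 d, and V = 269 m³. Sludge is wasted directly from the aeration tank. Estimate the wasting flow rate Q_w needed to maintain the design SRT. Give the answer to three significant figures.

Q_w ≈ 13.2 m³/d

Wasting from the aeration tank: Q_w = V / θ_c = 269.0 / 20.4 = 13.19 m³/d.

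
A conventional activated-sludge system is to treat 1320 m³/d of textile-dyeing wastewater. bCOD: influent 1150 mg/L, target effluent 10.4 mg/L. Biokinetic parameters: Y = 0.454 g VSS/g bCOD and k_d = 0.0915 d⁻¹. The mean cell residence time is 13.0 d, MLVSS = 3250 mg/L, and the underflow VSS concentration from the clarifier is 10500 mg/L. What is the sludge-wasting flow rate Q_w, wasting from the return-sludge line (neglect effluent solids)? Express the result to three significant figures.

Q_w ≈ 29.7 m³/d

From the SRT design equation V = Y Q (S₀−S) θ_c / [X (1 + k_d θ_c)] = 0.454 × 1320 × (1150 − 10.4) × 13.0 / [3250 × (1 + 0.0915 × 13.0)] = 8.88×10^6 / 7116 = 1248 m³.
Wasting from the return line (neglecting effluent solids): Q_w = V·X / (θ_c·X_r) = 1248 × 3250 / (13.0 × 10500) = 29.71 m³/d.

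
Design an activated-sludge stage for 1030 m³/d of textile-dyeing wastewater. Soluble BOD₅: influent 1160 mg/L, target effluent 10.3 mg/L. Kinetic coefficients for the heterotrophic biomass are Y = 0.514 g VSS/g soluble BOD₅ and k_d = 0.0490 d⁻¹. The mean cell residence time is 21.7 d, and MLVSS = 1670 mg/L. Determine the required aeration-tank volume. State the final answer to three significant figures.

V ≈ 3830 m³

Steady-state biomass mass balance: V·X·(1 + k_d·θ_c) = Y·Q·(S₀ − S)·θ_c, so V = 0.514 × 1030 × (1160 − 10.3) × 21.7 / [1670 × (1 + 0.0490 × 21.7)] = 1.32×10^7 / 3446 = 3833 m³.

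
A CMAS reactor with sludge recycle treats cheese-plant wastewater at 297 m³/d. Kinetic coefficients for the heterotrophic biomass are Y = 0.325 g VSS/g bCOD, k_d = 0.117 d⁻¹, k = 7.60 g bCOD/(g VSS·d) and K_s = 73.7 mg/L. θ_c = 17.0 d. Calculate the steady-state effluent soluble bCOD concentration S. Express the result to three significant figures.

Effluent substrate depends only on kinetics and SRT: S = K_s(1 + k_d θ_c) / [θ_c(Yk − k_d) − 1] = 73.7 × (1 + 0.117 × 17.0) / [17.0 × (0.325 × 7.60 − 0.117) − 1] = 220.3 / 39.00 = 5.648 mg/L.

S ≈ 5.65 mg/L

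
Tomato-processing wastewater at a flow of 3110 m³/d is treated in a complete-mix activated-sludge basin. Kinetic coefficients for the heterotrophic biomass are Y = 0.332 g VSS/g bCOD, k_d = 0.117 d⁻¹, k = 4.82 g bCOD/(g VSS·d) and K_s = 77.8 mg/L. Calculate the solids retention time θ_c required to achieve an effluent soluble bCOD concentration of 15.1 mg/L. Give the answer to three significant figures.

θ_c ≈ 6.99 d

Specific growth rate at S = 15.1 mg/L: μ = YkS/(K_s+S) = 0.332·4.82·15.1/(77.8+15.1) = 0.2601 d⁻¹.
Then 1/θ_c = μ − k_d = 0.2601 − 0.117 = 0.1431 d⁻¹, giving θ_c = 6.988 d.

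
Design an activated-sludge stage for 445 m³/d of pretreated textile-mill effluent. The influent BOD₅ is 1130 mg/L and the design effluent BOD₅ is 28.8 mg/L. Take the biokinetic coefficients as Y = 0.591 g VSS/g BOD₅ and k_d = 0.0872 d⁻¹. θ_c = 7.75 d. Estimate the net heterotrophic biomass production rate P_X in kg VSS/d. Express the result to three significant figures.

P_X ≈ 173 kg VSS/d

Correct the yield for decay: Y_obs = Y/(1 + k_d θ_c) = 0.591 / (1 + 0.0872 × 7.75) = 0.591 / 1.676 = 0.3527.
Q·(S₀ − S) = 445 × (1130 − 28.8) × 10⁻³ = 490.0 kg/d removed.
Net biomass production P_X = Y_obs × Q·(S₀ − S) = 0.3527 × 490.0 = 172.8 kg VSS/d.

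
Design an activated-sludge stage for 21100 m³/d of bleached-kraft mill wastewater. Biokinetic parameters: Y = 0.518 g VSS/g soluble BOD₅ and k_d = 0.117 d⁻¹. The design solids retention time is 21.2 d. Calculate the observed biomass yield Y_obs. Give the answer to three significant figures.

Y_obs ≈ 0.149 g VSS/g soluble BOD₅

Correct the yield for decay: Y_obs = Y/(1 + k_d θ_c) = 0.518 / (1 + 0.117 × 21.2) = 0.518 / 3.480 = 0.1488.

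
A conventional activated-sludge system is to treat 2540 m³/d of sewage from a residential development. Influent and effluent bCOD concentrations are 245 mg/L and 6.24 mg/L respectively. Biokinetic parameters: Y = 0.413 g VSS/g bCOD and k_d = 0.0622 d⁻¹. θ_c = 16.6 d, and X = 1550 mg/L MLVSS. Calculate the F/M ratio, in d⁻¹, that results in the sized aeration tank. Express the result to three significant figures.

Steady-state biomass mass balance: V·X·(1 + k_d·θ_c) = Y·Q·(S₀ − S)·θ_c, so V = 0.413 × 2540 × (245 − 6.24) × 16.6 / [1550 × (1 + 0.0622 × 16.6)] = 4.16×10^6 / 3150 = 1320 m³.
Food-to-microorganism ratio F/M = Q S₀ / (V X) = 2540 × 245 / (1320 × 1550) = 0.3042 d⁻¹.

F/M ≈ 0.304 d⁻¹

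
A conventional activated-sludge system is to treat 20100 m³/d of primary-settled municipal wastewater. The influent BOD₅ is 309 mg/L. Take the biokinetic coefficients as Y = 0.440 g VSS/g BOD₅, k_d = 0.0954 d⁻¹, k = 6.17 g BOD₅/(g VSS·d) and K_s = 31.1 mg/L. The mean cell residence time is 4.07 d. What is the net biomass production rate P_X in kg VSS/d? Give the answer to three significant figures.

From the Monod/SRT balance for a CMAS, S = K_s·(1+k_d θ_c)/[θ_c·(Y k − k_d) − 1] = 31.1 × (1 + 0.0954 × 4.07) / [4.07 × (0.440 × 6.17 − 0.0954) − 1] = 43.18 / 9.661 = 4.469 mg/L.
Correct the yield for decay: Y_obs = Y/(1 + k_d θ_c) = 0.440 / (1 + 0.0954 × 4.07) = 0.440 / 1.388 = 0.3169.
Q·(S₀ − S) = 20100 × (309 − 4.47) × 10⁻³ = 6121 kg/d removed.
Net biomass production P_X = Y_obs × Q·(S₀ − S) = 0.3169 × 6121 = 1940 kg VSS/d.

P_X ≈ 1940 kg VSS/d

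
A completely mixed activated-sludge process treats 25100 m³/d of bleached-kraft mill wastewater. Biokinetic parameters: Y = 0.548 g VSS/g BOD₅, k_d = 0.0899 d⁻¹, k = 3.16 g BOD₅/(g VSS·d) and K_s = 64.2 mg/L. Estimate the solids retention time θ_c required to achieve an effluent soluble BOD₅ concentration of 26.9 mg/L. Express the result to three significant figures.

θ_c ≈ 2.37 d

From 1/θ_c = Y·k·S/(K_s + S) − k_d: Y·k·S/(K_s+S) = 0.548 × 3.16 × 26.9 / (64.2 + 26.9) = 0.5113 d⁻¹.
1/θ_c = 0.5113 − 0.0899 = 0.4214 d⁻¹, so θ_c = 2.373 d.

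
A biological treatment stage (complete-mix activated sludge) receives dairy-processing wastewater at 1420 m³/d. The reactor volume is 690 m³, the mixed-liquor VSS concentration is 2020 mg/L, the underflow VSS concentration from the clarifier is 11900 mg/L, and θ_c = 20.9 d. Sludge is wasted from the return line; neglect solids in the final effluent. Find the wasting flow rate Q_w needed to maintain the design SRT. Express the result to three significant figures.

Q_w ≈ 5.60 m³/d

Q_w = (V·X)/(θ_c X_r) = 690.0 × 2020 / (20.9 × 11900) = 5.604 m³/d.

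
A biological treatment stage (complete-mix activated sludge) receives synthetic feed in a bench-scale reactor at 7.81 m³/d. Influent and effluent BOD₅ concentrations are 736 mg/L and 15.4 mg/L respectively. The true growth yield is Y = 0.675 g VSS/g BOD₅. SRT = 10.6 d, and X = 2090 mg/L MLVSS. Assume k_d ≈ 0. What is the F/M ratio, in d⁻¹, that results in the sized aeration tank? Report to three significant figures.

F/M ≈ 0.143 d⁻¹

Biomass mass balance (decay neglected): V·X = Y·Q·(S₀ − S)·θ_c, so V = 0.675 × 7.81 × (736 − 15.4) × 10.6 / 2090 = 19.27 m³.
F/M = applied load / biomass = Q·S₀/(V·X) = 7.81 × 736 / (19.27 × 2090) = 0.1427 d⁻¹.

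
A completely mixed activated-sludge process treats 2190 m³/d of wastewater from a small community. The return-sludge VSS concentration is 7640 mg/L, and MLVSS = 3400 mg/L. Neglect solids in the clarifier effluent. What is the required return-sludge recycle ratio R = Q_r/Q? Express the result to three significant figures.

R ≈ 0.802

Solids balance on the clarifier gives (1+R)X = R·X_r, so R = X/(X_r − X) = 3400 / (7640 − 3400) = 0.8019.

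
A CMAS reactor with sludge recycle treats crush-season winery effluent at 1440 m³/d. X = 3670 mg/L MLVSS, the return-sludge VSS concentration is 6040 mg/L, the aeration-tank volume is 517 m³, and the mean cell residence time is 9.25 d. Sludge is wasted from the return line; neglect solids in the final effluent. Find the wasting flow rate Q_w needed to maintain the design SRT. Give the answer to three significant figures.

Q_w ≈ 34.0 m³/d

Wasting from the return line (neglecting effluent solids): Q_w = V·X / (θ_c·X_r) = 517.0 × 3670 / (9.25 × 6040) = 33.96 m³/d.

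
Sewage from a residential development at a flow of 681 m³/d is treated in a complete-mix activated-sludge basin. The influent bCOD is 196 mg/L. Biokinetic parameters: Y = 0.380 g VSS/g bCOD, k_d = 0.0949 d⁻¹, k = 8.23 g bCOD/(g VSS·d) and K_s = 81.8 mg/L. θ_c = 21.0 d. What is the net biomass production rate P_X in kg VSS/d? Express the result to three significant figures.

P_X ≈ 16.6 kg VSS/d

From the Monod/SRT balance for a CMAS, S = K_s·(1+k_d θ_c)/[θ_c·(Y k − k_d) − 1] = 81.8 × (1 + 0.0949 × 21.0) / [21.0 × (0.380 × 8.23 − 0.0949) − 1] = 244.8 / 62.68 = 3.906 mg/L.
Observed yield with endogenous decay: Y_obs = Y / (1 + k_d·θ_c) = 0.380 / (1 + 0.0949 × 21.0) = 0.380 / 2.993 = 0.1270 g VSS/g bCOD.
ΔS = 196 − 3.91 = 192.1 mg/L, so the substrate removal rate is 681 × 192.1/1000 = 130.8 kg bCOD/d.
So the net sludge growth is P_X = 0.1270 × 130.8 = 16.61 kg VSS/d.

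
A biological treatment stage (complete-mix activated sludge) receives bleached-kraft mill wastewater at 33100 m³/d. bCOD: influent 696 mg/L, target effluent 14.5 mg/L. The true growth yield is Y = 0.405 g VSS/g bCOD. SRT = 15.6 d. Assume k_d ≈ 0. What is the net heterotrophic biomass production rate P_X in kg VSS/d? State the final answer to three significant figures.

P_X ≈ 9140 kg VSS/d

With endogenous decay neglected, the observed yield equals the true yield: Y_obs = Y = 0.405 g VSS/g bCOD.
Mass of bCOD removed per day: Q(S₀ − S) = 33100 × 681.5 g/m³ = 22558 kg/d.
Biomass produced: P_X = Y_obs·Q·ΔS = 0.4050 × 22558 ≈ 9136 kg VSS/d.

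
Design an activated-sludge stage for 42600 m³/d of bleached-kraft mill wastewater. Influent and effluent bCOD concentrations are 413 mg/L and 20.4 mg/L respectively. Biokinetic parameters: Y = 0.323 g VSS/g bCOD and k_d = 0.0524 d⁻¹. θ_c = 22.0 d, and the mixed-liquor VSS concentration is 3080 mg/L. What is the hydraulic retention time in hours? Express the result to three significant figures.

τ ≈ 10.1 h

Steady-state biomass mass balance: V·X·(1 + k_d·θ_c) = Y·Q·(S₀ − S)·θ_c, so V = 0.323 × 42600 × (413 − 20.4) × 22.0 / [3080 × (1 + 0.0524 × 22.0)] = 1.19×10^8 / 6631 = 17924 m³.
τ = V/Q = 17924/42600 = 0.4207 d, or 10.10 h.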